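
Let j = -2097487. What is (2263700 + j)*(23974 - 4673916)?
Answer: -772880809646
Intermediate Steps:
(2263700 + j)*(23974 - 4673916) = (2263700 - 2097487)*(23974 - 4673916) = 166213*(-4649942) = -772880809646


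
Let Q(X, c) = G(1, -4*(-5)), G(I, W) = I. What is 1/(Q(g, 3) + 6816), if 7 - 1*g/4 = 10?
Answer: 1/6817 ≈ 0.00014669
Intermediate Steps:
g = -12 (g = 28 - 4*10 = 28 - 40 = -12)
Q(X, c) = 1
1/(Q(g, 3) + 6816) = 1/(1 + 6816) = 1/6817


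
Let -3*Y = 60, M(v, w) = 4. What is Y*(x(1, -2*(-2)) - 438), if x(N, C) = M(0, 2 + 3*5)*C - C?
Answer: 8520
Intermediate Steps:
Y = -20 (Y = -⅓*60 = -20)
x(N, C) = 3*C (x(N, C) = 4*C - C = 3*C)
Y*(x(1, -2*(-2)) - 438) = -20*(3*(-2*(-2)) - 438) = -20*(3*4 - 438) = -20*(12 - 438) = -20*(-426) = 8520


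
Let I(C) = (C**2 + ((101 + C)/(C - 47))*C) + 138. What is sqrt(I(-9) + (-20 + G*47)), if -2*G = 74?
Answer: I*sqrt(298942)/14 ≈ 39.054*I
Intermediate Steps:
G = -37 (G = -1/2*74 = -37)
I(C) = 138 + C**2 + C*(101 + C)/(-47 + C) (I(C) = (C**2 + ((101 + C)/(-47 + C))*C) + 138 = (C**2 + C*(101 + C)/(-47 + C)) + 138 = 138 + C**2 + C*(101 + C)/(-47 + C))
sqrt(I(-9) + (-20 + G*47)) = sqrt((-6486 + (-9)**3 - 46*(-9)**2 + 239*(-9))/(-47 - 9) + (-20 - 37*47)) = sqrt((-6486 - 729 - 46*81 - 2151)/(-56) + (-20 - 1739)) = sqrt(-(-6486 - 729 - 3726 - 2151)/56 - 1759) = sqrt(-1/56*(-13092) - 1759) = sqrt(3273/14 - 1759) = sqrt(-21353/14) = I*sqrt(298942)/14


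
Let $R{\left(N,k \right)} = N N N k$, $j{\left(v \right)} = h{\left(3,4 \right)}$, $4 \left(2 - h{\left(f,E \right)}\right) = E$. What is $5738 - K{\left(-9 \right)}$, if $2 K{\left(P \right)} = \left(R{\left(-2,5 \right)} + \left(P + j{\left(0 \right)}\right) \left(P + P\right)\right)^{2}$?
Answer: $330$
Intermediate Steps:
$h{\left(f,E \right)} = 2 - \frac{E}{4}$
$j{\left(v \right)} = 1$ ($j{\left(v \right)} = 2 - 1 = 1$)
$R{\left(N,k \right)} = k N^{3}$ ($R{\left(N,k \right)} = N^{2} N k = k N^{3}$)
$K{\left(P \right)} = \frac{\left(-40 + 2 P \left(1 + P\right)\right)^{2}}{2}$ ($K{\left(P \right)} = \frac{\left(5 \left(-2\right)^{3} + \left(P + 1\right) \left(P + P\right)\right)^{2}}{2} = \frac{\left(5 \left(-8\right) + \left(1 + P\right) 2 P\right)^{2}}{2} = \frac{\left(-40 + 2 P \left(1 + P\right)\right)^{2}}{2}$)
$5738 - K{\left(-9 \right)} = 5738 - 2 \left(-20 - 9 + \left(-9\right)^{2}\right)^{2} = 5738 - 2 \left(-20 - 9 + 81\right)^{2} = 5738 - 2 \cdot 52^{2} = 5738 - 2 \cdot 2704 = 5738 - 5408 = 330$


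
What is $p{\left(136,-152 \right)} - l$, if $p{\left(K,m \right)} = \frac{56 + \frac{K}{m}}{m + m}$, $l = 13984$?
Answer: $- \frac{80772631}{5776} \approx -13984.0$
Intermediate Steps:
$p{\left(K,m \right)} = \frac{56 + \frac{K}{m}}{2 m}$
$p{\left(136,-152 \right)} - l = \frac{136 + 56 \left(-152\right)}{2 \cdot 23104} - 13984 = \frac{1}{2} \cdot \frac{1}{23104} \left(136 - 8512\right) - 13984 = \frac{1}{2} \cdot \frac{1}{23104} \left(-8376\right) - 13984 = - \frac{1047}{5776} - 13984 = - \frac{80772631}{5776}$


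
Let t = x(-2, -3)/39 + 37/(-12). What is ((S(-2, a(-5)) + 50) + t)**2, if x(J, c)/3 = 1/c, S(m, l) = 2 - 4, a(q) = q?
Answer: 49042009/24336 ≈ 2015.2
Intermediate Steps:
S(m, l) = -2
x(J, c) = 3/c
t = -485/156 (t = (3/(-3))/39 + 37/(-12) = (3*(-1/3))*(1/39) + 37*(-1/12) = -1*1/39 - 37/12 = -1/39 - 37/12 = -485/156 ≈ -3.1090)
((S(-2, a(-5)) + 50) + t)**2 = ((-2 + 50) - 485/156)**2 = (48 - 485/156)**2 = (7003/156)**2 = 49042009/24336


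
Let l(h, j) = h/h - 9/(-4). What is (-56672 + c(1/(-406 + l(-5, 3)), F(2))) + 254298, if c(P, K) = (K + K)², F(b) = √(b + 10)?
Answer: 197674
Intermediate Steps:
F(b) = √(10 + b)
l(h, j) = 13/4 (l(h, j) = 1 - 9*(-¼) = 1 + 9/4 = 13/4)
c(P, K) = 4*K² (c(P, K) = (2*K)² = 4*K²)
(-56672 + c(1/(-406 + l(-5, 3)), F(2))) + 254298 = (-56672 + 4*(√(10 + 2))²) + 254298 = (-56672 + 4*(√12)²) + 254298 = (-56672 + 4*(2*√3)²) + 254298 = (-56672 + 4*12) + 254298 = (-56672 + 48) + 254298 = -56624 + 254298 = 197674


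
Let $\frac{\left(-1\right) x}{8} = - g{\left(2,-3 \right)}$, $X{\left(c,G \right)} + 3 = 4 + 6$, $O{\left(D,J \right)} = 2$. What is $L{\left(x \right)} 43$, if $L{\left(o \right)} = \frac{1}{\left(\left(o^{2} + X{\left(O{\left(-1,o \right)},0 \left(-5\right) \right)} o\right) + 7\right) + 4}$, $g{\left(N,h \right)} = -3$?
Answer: $\frac{43}{419} \approx 0.10263$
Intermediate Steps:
$X{\left(c,G \right)} = 7$ ($X{\left(c,G \right)} = -3 + \left(4 + 6\right) = -3 + 10 = 7$)
$x = -24$ ($x = - 8 \left(\left(-1\right) \left(-3\right)\right) = \left(-8\right) 3 = -24$)
$L{\left(o \right)} = \frac{1}{11 + o^{2} + 7 o}$ ($L{\left(o \right)} = \frac{1}{\left(\left(o^{2} + 7 o\right) + 7\right) + 4} = \frac{1}{\left(7 + o^{2} + 7 o\right) + 4} = \frac{1}{11 + o^{2} + 7 o}$)
$L{\left(x \right)} 43 = \frac{1}{11 + \left(-24\right)^{2} + 7 \left(-24\right)} 43 = \frac{1}{11 + 576 - 168} \cdot 43 = \frac{1}{419} \cdot 43 = \frac{43}{419}$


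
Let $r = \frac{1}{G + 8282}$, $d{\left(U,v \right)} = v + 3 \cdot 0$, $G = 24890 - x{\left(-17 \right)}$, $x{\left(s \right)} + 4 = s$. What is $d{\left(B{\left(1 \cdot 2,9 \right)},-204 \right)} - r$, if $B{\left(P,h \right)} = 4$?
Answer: $- \frac{6771373}{33193} \approx -204.0$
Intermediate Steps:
$x{\left(s \right)} = -4 + s$
$G = 24911$ ($G = 24890 - \left(-4 - 17\right) = 24890 - -21 = 24890 + 21 = 24911$)
$d{\left(U,v \right)} = v$ ($d{\left(U,v \right)} = v + 0 = v$)
$r = \frac{1}{33193}$ ($r = \frac{1}{24911 + 8282} = \frac{1}{33193} \approx 3.0127 \cdot 10^{-5}$)
$d{\left(B{\left(1 \cdot 2,9 \right)},-204 \right)} - r = -204 - \frac{1}{33193} = - \frac{6771373}{33193}$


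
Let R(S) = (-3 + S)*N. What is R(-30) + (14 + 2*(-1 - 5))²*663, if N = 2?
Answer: 2586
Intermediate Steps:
R(S) = -6 + 2*S (R(S) = (-3 + S)*2 = -6 + 2*S)
R(-30) + (14 + 2*(-1 - 5))²*663 = (-6 + 2*(-30)) + (14 + 2*(-1 - 5))²*663 = (-6 - 60) + (14 + 2*(-6))²*663 = -66 + (14 - 12)²*663 = -66 + 2²*663 = -66 + 4*663 = -66 + 2652 = 2586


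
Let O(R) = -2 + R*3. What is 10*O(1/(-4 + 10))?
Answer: -15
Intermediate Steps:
O(R) = -2 + 3*R
10*O(1/(-4 + 10)) = 10*(-2 + 3/(-4 + 10)) = 10*(-2 + 3/6) = 10*(-2 + 3*(⅙)) = 10*(-2 + ½) = 10*(-3/2) = -15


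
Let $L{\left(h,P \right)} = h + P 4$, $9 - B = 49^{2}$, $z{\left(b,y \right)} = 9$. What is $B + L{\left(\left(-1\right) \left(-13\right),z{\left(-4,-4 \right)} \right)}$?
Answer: $-2343$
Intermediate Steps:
$B = -2392$ ($B = 9 - 49^{2} = 9 - 2401 = -2392$)
$L{\left(h,P \right)} = h + 4 P$
$B + L{\left(\left(-1\right) \left(-13\right),z{\left(-4,-4 \right)} \right)} = -2392 + \left(\left(-1\right) \left(-13\right) + 4 \cdot 9\right) = -2392 + \left(13 + 36\right) = -2392 + 49 = -2343$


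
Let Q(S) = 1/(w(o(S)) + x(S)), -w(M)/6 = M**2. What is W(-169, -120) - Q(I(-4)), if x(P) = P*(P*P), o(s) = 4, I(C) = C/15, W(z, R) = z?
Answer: -54763441/324064 ≈ -168.99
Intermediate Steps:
I(C) = C/15 (I(C) = C*(1/15) = C/15)
x(P) = P**3 (x(P) = P*P**2 = P**3)
w(M) = -6*M**2
Q(S) = 1/(-96 + S**3) (Q(S) = 1/(-6*4**2 + S**3) = 1/(-6*16 + S**3) = 1/(-96 + S**3))
W(-169, -120) - Q(I(-4)) = -169 - 1/(-96 + ((1/15)*(-4))**3) = -169 - 1/(-96 + (-4/15)**3) = -169 - 1/(-96 - 64/3375) = -169 - 1/(-324064/3375) = -169 - 1*(-3375/324064) = -169 + 3375/324064 = -54763441/324064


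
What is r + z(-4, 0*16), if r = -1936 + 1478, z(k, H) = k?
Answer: -462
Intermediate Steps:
r = -458
r + z(-4, 0*16) = -458 - 4 = -462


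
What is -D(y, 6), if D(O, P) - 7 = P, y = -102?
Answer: -13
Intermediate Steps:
D(O, P) = 7 + P
-D(y, 6) = -(7 + 6) = -1*13 = -13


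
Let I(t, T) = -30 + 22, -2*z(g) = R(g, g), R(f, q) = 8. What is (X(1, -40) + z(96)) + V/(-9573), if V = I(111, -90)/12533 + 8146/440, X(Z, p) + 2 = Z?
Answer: -132027295049/26395249980 ≈ -5.0019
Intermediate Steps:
X(Z, p) = -2 + Z
z(g) = -4 (z(g) = -½*8 = -4)
I(t, T) = -8
V = 51045149/2757260 (V = -8/12533 + 8146/440 = -8*1/12533 + 8146*(1/440) = -8/12533 + 4073/220 = 51045149/2757260 ≈ 18.513)
(X(1, -40) + z(96)) + V/(-9573) = ((-2 + 1) - 4) + (51045149/2757260)/(-9573) = (-1 - 4) + (51045149/2757260)*(-1/9573) = -5 - 51045149/26395249980 = -132027295049/26395249980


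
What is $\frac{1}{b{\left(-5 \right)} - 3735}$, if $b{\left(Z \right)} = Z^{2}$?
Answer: $- \frac{1}{3710} \approx -0.00026954$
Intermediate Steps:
$\frac{1}{b{\left(-5 \right)} - 3735} = \frac{1}{\left(-5\right)^{2} - 3735} = \frac{1}{25 - 3735} = \frac{1}{-3710} = - \frac{1}{3710}$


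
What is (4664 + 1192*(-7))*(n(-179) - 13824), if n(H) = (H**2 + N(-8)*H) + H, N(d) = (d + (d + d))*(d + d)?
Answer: 186568640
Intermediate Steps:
N(d) = 6*d**2 (N(d) = (d + 2*d)*(2*d) = (3*d)*(2*d) = 6*d**2)
n(H) = H**2 + 385*H (n(H) = (H**2 + (6*(-8)**2)*H) + H = (H**2 + (6*64)*H) + H = (H**2 + 384*H) + H = H**2 + 385*H)
(4664 + 1192*(-7))*(n(-179) - 13824) = (4664 + 1192*(-7))*(-179*(385 - 179) - 13824) = (4664 - 8344)*(-179*206 - 13824) = -3680*(-36874 - 13824) = -3680*(-50698) = 186568640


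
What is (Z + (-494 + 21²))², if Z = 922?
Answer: 755161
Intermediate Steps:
(Z + (-494 + 21²))² = (922 + (-494 + 21²))² = (922 + (-494 + 441))² = (922 - 53)² = 869² = 755161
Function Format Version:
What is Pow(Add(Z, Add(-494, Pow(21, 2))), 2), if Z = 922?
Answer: 755161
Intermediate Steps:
Pow(Add(Z, Add(-494, Pow(21, 2))), 2) = Pow(Add(922, Add(-494, Pow(21, 2))), 2) = Pow(Add(922, Add(-494, 441)), 2) = Pow(Add(922, -53), 2) = Pow(869, 2) = 755161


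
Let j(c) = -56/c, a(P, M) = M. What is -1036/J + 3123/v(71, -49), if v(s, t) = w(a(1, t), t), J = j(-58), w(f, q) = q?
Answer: -55700/49 ≈ -1136.7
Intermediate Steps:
J = 28/29 (J = -56/(-58) = -56*(-1/58) = 28/29 ≈ 0.96552)
v(s, t) = t
-1036/J + 3123/v(71, -49) = -1036/28/29 + 3123/(-49) = -1036*29/28 + 3123*(-1/49) = -1073 - 3123/49 = -55700/49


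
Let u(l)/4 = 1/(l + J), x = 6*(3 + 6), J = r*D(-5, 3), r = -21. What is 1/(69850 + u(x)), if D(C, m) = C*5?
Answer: 579/40443154 ≈ 1.4316e-5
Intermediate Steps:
D(C, m) = 5*C
J = 525 (J = -105*(-5) = -21*(-25) = 525)
x = 54 (x = 6*9 = 54)
u(l) = 4/(525 + l) (u(l) = 4/(l + 525) = 4/(525 + l))
1/(69850 + u(x)) = 1/(69850 + 4/(525 + 54)) = 1/(69850 + 4/579) = 1/(40443154/579) = 579/40443154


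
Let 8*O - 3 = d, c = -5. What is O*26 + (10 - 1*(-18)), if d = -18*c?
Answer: 1321/4 ≈ 330.25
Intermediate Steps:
d = 90 (d = -18*(-5) = 90)
O = 93/8 (O = 3/8 + (1/8)*90 = 3/8 + 45/4 = 93/8 ≈ 11.625)
O*26 + (10 - 1*(-18)) = (93/8)*26 + (10 - 1*(-18)) = 1209/4 + (10 + 18) = 1209/4 + 28 = 1321/4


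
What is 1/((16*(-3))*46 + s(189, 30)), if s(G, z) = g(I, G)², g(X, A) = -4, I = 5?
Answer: -1/2192 ≈ -0.00045620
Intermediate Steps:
s(G, z) = 16 (s(G, z) = (-4)² = 16)
1/((16*(-3))*46 + s(189, 30)) = 1/((16*(-3))*46 + 16) = 1/(-48*46 + 16) = 1/(-2208 + 16) = 1/(-2192) = -1/2192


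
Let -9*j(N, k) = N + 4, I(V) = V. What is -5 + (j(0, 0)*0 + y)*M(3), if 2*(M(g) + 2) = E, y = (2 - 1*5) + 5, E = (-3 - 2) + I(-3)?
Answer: -17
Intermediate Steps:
j(N, k) = -4/9 - N/9 (j(N, k) = -(N + 4)/9 = -(4 + N)/9 = -4/9 - N/9)
E = -8 (E = (-3 - 2) - 3 = -5 - 3 = -8)
y = 2 (y = (2 - 5) + 5 = -3 + 5 = 2)
M(g) = -6 (M(g) = -2 + (1/2)*(-8) = -2 - 4 = -6)
-5 + (j(0, 0)*0 + y)*M(3) = -5 + ((-4/9 - 1/9*0)*0 + 2)*(-6) = -5 + ((-4/9 + 0)*0 + 2)*(-6) = -5 + (-4/9*0 + 2)*(-6) = -5 + (0 + 2)*(-6) = -5 + 2*(-6) = -5 - 12 = -17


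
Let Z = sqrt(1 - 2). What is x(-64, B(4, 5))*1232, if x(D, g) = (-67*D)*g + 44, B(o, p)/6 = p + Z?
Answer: 158538688 + 31696896*I ≈ 1.5854e+8 + 3.1697e+7*I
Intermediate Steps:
Z = I (Z = sqrt(-1) = I ≈ 1.0*I)
B(o, p) = 6*I + 6*p (B(o, p) = 6*(p + I) = 6*(I + p) = 6*I + 6*p)
x(D, g) = 44 - 67*D*g (x(D, g) = -67*D*g + 44 = 44 - 67*D*g)
x(-64, B(4, 5))*1232 = (44 - 67*(-64)*(6*I + 6*5))*1232 = (44 - 67*(-64)*(6*I + 30))*1232 = (44 - 67*(-64)*(30 + 6*I))*1232 = (44 + (128640 + 25728*I))*1232 = (128684 + 25728*I)*1232 = 158538688 + 31696896*I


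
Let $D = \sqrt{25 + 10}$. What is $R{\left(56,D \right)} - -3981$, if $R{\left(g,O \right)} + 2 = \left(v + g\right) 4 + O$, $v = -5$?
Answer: $4183 + \sqrt{35} \approx 4188.9$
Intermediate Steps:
$D = \sqrt{35} \approx 5.9161$
$R{\left(g,O \right)} = -22 + O + 4 g$ ($R{\left(g,O \right)} = -2 + \left(\left(-5 + g\right) 4 + O\right) = -2 + \left(\left(-20 + 4 g\right) + O\right) = -2 + \left(-20 + O + 4 g\right) = -22 + O + 4 g$)
$R{\left(56,D \right)} - -3981 = \left(-22 + \sqrt{35} + 4 \cdot 56\right) - -3981 = \left(-22 + \sqrt{35} + 224\right) + 3981 = \left(202 + \sqrt{35}\right) + 3981 = 4183 + \sqrt{35}$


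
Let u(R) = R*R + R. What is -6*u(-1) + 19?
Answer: 19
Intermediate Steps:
u(R) = R + R² (u(R) = R² + R = R + R²)
-6*u(-1) + 19 = -(-6)*(1 - 1) + 19 = -(-6)*0 + 19 = -6*0 + 19 = 0 + 19 = 19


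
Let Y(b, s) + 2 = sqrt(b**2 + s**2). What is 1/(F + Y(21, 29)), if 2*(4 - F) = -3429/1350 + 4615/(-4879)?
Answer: -890994685700/301840553270511 + 238046410000*sqrt(1282)/301840553270511 ≈ 0.025286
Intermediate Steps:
Y(b, s) = -2 + sqrt(b**2 + s**2)
F = 2801983/487900 (F = 4 - (-3429/1350 + 4615/(-4879))/2 = 4 - (-3429*1/1350 + 4615*(-1/4879))/2 = 4 - (-127/50 - 4615/4879)/2 = 4 - 1/2*(-850383/243950) = 4 + 850383/487900 = 2801983/487900 ≈ 5.7429)
1/(F + Y(21, 29)) = 1/(2801983/487900 + (-2 + sqrt(21**2 + 29**2))) = 1/(2801983/487900 + (-2 + sqrt(441 + 841))) = 1/(2801983/487900 + (-2 + sqrt(1282))) = 1/(1826183/487900 + sqrt(1282))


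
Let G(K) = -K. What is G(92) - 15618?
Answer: -15710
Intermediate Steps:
G(92) - 15618 = -1*92 - 15618 = -92 - 15618 = -15710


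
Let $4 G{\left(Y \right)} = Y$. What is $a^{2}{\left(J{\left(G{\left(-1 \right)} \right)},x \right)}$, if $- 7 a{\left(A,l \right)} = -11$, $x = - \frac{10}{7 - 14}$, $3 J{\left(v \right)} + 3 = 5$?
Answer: $\frac{121}{49} \approx 2.4694$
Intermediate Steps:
$G{\left(Y \right)} = \frac{Y}{4}$
$J{\left(v \right)} = \frac{2}{3}$ ($J{\left(v \right)} = -1 + \frac{1}{3} \cdot 5 = -1 + \frac{5}{3} = \frac{2}{3}$)
$x = \frac{10}{7}$ ($x = - \frac{10}{7 - 14} = - \frac{10}{-7} = \left(-10\right) \left(- \frac{1}{7}\right) = \frac{10}{7} \approx 1.4286$)
$a{\left(A,l \right)} = \frac{11}{7}$ ($a{\left(A,l \right)} = \left(- \frac{1}{7}\right) \left(-11\right) = \frac{11}{7}$)
$a^{2}{\left(J{\left(G{\left(-1 \right)} \right)},x \right)} = \left(\frac{11}{7}\right)^{2} = \frac{121}{49}$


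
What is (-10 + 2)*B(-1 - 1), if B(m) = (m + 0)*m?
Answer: -32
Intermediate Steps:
B(m) = m**2 (B(m) = m*m = m**2)
(-10 + 2)*B(-1 - 1) = (-10 + 2)*(-1 - 1)**2 = -8*(-2)**2 = -8*4 = -32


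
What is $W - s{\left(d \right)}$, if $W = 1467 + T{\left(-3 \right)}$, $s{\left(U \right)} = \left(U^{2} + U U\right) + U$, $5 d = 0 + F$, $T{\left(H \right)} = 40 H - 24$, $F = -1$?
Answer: $\frac{33078}{25} \approx 1323.1$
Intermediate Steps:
$T{\left(H \right)} = -24 + 40 H$
$d = - \frac{1}{5}$ ($d = \frac{0 - 1}{5} = \frac{1}{5} \left(-1\right) = - \frac{1}{5} \approx -0.2$)
$s{\left(U \right)} = U + 2 U^{2}$ ($s{\left(U \right)} = \left(U^{2} + U^{2}\right) + U = 2 U^{2} + U = U + 2 U^{2}$)
$W = 1323$ ($W = 1467 + \left(-24 + 40 \left(-3\right)\right) = 1467 - 144 = 1323$)
$W - s{\left(d \right)} = 1323 - - \frac{1 + 2 \left(- \frac{1}{5}\right)}{5} = 1323 - - \frac{1 - \frac{2}{5}}{5} = 1323 - \left(- \frac{1}{5}\right) \frac{3}{5} = 1323 - - \frac{3}{25} = 1323 + \frac{3}{25} = \frac{33078}{25}$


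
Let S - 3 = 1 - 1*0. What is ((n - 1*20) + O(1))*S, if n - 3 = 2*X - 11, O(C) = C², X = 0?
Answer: -108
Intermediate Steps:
S = 4 (S = 3 + (1 - 1*0) = 3 + (1 + 0) = 3 + 1 = 4)
n = -8 (n = 3 + (2*0 - 11) = 3 + (0 - 11) = 3 - 11 = -8)
((n - 1*20) + O(1))*S = ((-8 - 1*20) + 1²)*4 = ((-8 - 20) + 1)*4 = (-28 + 1)*4 = -27*4 = -108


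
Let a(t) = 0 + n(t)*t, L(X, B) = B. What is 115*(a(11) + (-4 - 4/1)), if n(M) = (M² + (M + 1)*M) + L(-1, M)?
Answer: 333040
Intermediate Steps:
n(M) = M + M² + M*(1 + M) (n(M) = (M² + (M + 1)*M) + M = (M² + (1 + M)*M) + M = (M² + M*(1 + M)) + M = M + M² + M*(1 + M))
a(t) = 2*t²*(1 + t) (a(t) = 0 + (2*t*(1 + t))*t = 0 + 2*t²*(1 + t) = 2*t²*(1 + t))
115*(a(11) + (-4 - 4/1)) = 115*(2*11²*(1 + 11) + (-4 - 4/1)) = 115*(2*121*12 + (-4 + 1*(-4))) = 115*(2904 + (-4 - 4)) = 115*(2904 - 8) = 115*2896 = 333040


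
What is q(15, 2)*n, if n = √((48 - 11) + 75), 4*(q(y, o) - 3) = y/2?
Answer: 39*√7/2 ≈ 51.592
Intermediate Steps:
q(y, o) = 3 + y/8 (q(y, o) = 3 + (y/2)/4 = 3 + y/8)
n = 4*√7 (n = √(37 + 75) = √112 = 4*√7 ≈ 10.583)
q(15, 2)*n = (3 + (⅛)*15)*(4*√7) = (3 + 15/8)*(4*√7) = 39*(4*√7)/8 = 39*√7/2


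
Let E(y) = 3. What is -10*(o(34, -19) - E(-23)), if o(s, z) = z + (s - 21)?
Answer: 90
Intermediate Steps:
o(s, z) = -21 + s + z (o(s, z) = z + (-21 + s) = -21 + s + z)
-10*(o(34, -19) - E(-23)) = -10*((-21 + 34 - 19) - 1*3) = -10*(-6 - 3) = -10*(-9) = 90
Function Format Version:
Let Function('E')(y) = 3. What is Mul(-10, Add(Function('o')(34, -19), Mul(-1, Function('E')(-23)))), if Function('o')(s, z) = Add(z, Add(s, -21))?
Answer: 90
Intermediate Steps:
Function('o')(s, z) = Add(-21, s, z) (Function('o')(s, z) = Add(z, Add(-21, s)) = Add(-21, s, z))
Mul(-10, Add(Function('o')(34, -19), Mul(-1, Function('E')(-23)))) = Mul(-10, Add(Add(-21, 34, -19), Mul(-1, 3))) = Mul(-10, Add(-6, -3)) = Mul(-10, -9) = 90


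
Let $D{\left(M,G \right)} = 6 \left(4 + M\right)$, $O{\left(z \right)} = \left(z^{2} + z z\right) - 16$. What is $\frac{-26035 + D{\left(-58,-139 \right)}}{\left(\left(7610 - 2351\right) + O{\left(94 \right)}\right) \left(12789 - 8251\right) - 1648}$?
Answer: $- \frac{26359}{103986622} \approx -0.00025348$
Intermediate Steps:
$O{\left(z \right)} = -16 + 2 z^{2}$ ($O{\left(z \right)} = \left(z^{2} + z^{2}\right) - 16 = 2 z^{2} - 16 = -16 + 2 z^{2}$)
$D{\left(M,G \right)} = 24 + 6 M$
$\frac{-26035 + D{\left(-58,-139 \right)}}{\left(\left(7610 - 2351\right) + O{\left(94 \right)}\right) \left(12789 - 8251\right) - 1648} = \frac{-26035 + \left(24 + 6 \left(-58\right)\right)}{\left(\left(7610 - 2351\right) - \left(16 - 2 \cdot 94^{2}\right)\right) \left(12789 - 8251\right) - 1648} = \frac{-26035 + \left(24 - 348\right)}{\left(\left(7610 - 2351\right) + \left(-16 + 2 \cdot 8836\right)\right) 4538 - 1648} = \frac{-26035 - 324}{\left(5259 + \left(-16 + 17672\right)\right) 4538 - 1648} = - \frac{26359}{\left(5259 + 17656\right) 4538 - 1648} = - \frac{26359}{22915 \cdot 4538 - 1648} = - \frac{26359}{103988270 - 1648} = - \frac{26359}{103986622}$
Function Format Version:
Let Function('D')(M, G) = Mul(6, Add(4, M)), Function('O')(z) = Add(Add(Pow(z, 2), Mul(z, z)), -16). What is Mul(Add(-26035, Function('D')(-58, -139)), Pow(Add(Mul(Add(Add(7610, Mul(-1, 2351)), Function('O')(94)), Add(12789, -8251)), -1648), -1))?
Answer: Rational(-26359, 103986622) ≈ -0.00025348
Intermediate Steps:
Function('O')(z) = Add(-16, Mul(2, Pow(z, 2))) (Function('O')(z) = Add(Add(Pow(z, 2), Pow(z, 2)), -16) = Add(Mul(2, Pow(z, 2)), -16) = Add(-16, Mul(2, Pow(z, 2))))
Function('D')(M, G) = Add(24, Mul(6, M))
Mul(Add(-26035, Function('D')(-58, -139)), Pow(Add(Mul(Add(Add(7610, Mul(-1, 2351)), Function('O')(94)), Add(12789, -8251)), -1648), -1)) = Mul(Add(-26035, Add(24, Mul(6, -58))), Pow(Add(Mul(Add(Add(7610, Mul(-1, 2351)), Add(-16, Mul(2, Pow(94, 2)))), Add(12789, -8251)), -1648), -1)) = Mul(Add(-26035, Add(24, -348)), Pow(Add(Mul(Add(Add(7610, -2351), Add(-16, Mul(2, 8836))), 4538), -1648), -1)) = Mul(Add(-26035, -324), Pow(Add(Mul(Add(5259, Add(-16, 17672)), 4538), -1648), -1)) = Mul(-26359, Pow(Add(Mul(Add(5259, 17656), 4538), -1648), -1)) = Mul(-26359, Pow(Add(Mul(22915, 4538), -1648), -1)) = Mul(-26359, Pow(Add(103988270, -1648), -1)) = Mul(-26359, Pow(103986622, -1)) = Mul(-26359, Rational(1, 103986622)) = Rational(-26359, 103986622)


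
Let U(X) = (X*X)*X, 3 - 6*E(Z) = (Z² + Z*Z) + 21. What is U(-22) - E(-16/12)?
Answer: -287399/27 ≈ -10644.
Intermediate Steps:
E(Z) = -3 - Z²/3 (E(Z) = ½ - ((Z² + Z*Z) + 21)/6 = ½ - ((Z² + Z²) + 21)/6 = ½ - (2*Z² + 21)/6 = ½ - (21 + 2*Z²)/6 = ½ + (-7/2 - Z²/3) = -3 - Z²/3)
U(X) = X³ (U(X) = X²*X = X³)
U(-22) - E(-16/12) = (-22)³ - (-3 - (-16/12)²/3) = -10648 - (-3 - (-16*1/12)²/3) = -10648 - (-3 - (-4/3)²/3) = -10648 - (-3 - ⅓*16/9) = -10648 - (-3 - 16/27) = -10648 - 1*(-97/27) = -10648 + 97/27 = -287399/27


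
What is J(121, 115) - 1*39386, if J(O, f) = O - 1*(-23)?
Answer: -39242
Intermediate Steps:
J(O, f) = 23 + O (J(O, f) = O + 23 = 23 + O)
J(121, 115) - 1*39386 = (23 + 121) - 1*39386 = 144 - 39386 = -39242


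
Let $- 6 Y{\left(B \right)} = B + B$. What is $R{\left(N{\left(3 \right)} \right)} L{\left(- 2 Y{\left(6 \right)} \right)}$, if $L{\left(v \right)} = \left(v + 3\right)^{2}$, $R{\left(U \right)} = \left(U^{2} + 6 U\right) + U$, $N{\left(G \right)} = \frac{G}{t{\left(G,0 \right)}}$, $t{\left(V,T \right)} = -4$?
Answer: $- \frac{3675}{16} \approx -229.69$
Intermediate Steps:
$N{\left(G \right)} = - \frac{G}{4}$ ($N{\left(G \right)} = \frac{G}{-4} = G \left(- \frac{1}{4}\right) = - \frac{G}{4}$)
$Y{\left(B \right)} = - \frac{B}{3}$ ($Y{\left(B \right)} = - \frac{B + B}{6} = - \frac{2 B}{6} = - \frac{B}{3}$)
$R{\left(U \right)} = U^{2} + 7 U$
$L{\left(v \right)} = \left(3 + v\right)^{2}$
$R{\left(N{\left(3 \right)} \right)} L{\left(- 2 Y{\left(6 \right)} \right)} = \left(- \frac{1}{4}\right) 3 \left(7 - \frac{3}{4}\right) \left(3 - 2 \left(\left(- \frac{1}{3}\right) 6\right)\right)^{2} = - \frac{3 \left(7 - \frac{3}{4}\right)}{4} \left(3 - -4\right)^{2} = \left(- \frac{3}{4}\right) \frac{25}{4} \left(3 + 4\right)^{2} = - \frac{75 \cdot 7^{2}}{16} = \left(- \frac{75}{16}\right) 49 = - \frac{3675}{16}$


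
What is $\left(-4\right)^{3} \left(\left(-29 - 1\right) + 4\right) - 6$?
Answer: $1658$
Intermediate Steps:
$\left(-4\right)^{3} \left(\left(-29 - 1\right) + 4\right) - 6 = - 64 \left(-30 + 4\right) - 6 = \left(-64\right) \left(-26\right) - 6 = 1664 - 6 = 1658$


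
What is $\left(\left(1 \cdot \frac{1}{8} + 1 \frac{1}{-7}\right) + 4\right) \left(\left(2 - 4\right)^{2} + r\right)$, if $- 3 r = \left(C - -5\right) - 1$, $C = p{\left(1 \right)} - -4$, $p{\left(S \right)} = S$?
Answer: $\frac{223}{56} \approx 3.9821$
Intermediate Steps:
$C = 5$ ($C = 1 - -4 = 1 + 4 = 5$)
$r = -3$ ($r = - \frac{\left(5 - -5\right) - 1}{3} = - \frac{\left(5 + 5\right) - 1}{3} = - \frac{10 - 1}{3} = \left(- \frac{1}{3}\right) 9 = -3$)
$\left(\left(1 \cdot \frac{1}{8} + 1 \frac{1}{-7}\right) + 4\right) \left(\left(2 - 4\right)^{2} + r\right) = \left(\left(1 \cdot \frac{1}{8} + 1 \frac{1}{-7}\right) + 4\right) \left(\left(2 - 4\right)^{2} - 3\right) = \left(\left(1 \cdot \frac{1}{8} + 1 \left(- \frac{1}{7}\right)\right) + 4\right) \left(\left(-2\right)^{2} - 3\right) = \left(\left(\frac{1}{8} - \frac{1}{7}\right) + 4\right) \left(4 - 3\right) = \left(- \frac{1}{56} + 4\right) 1 = \frac{223}{56} \cdot 1 = \frac{223}{56}$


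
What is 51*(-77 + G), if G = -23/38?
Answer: -150399/38 ≈ -3957.9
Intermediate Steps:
G = -23/38 (G = -23*1/38 = -23/38 ≈ -0.60526)
51*(-77 + G) = 51*(-77 - 23/38) = 51*(-2949/38) = -150399/38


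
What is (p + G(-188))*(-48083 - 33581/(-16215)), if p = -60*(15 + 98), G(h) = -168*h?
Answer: -6445999558752/5405 ≈ -1.1926e+9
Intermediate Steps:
p = -6780 (p = -60*113 = -6780)
(p + G(-188))*(-48083 - 33581/(-16215)) = (-6780 - 168*(-188))*(-48083 - 33581/(-16215)) = (-6780 + 31584)*(-48083 - 33581*(-1/16215)) = 24804*(-48083 + 33581/16215) = 24804*(-779632264/16215) = -6445999558752/5405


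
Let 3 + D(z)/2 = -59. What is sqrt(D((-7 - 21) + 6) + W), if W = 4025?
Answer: sqrt(3901) ≈ 62.458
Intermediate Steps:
D(z) = -124 (D(z) = -6 + 2*(-59) = -6 - 118 = -124)
sqrt(D((-7 - 21) + 6) + W) = sqrt(-124 + 4025) = sqrt(3901)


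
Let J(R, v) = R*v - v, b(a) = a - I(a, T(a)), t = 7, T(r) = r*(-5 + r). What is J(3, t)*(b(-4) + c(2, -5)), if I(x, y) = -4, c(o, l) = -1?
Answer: -14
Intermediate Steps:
b(a) = 4 + a (b(a) = a - 1*(-4) = a + 4 = 4 + a)
J(R, v) = -v + R*v
J(3, t)*(b(-4) + c(2, -5)) = (7*(-1 + 3))*((4 - 4) - 1) = (7*2)*(0 - 1) = 14*(-1) = -14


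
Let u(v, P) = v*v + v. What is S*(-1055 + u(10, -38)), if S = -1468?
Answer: 1387260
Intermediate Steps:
u(v, P) = v + v² (u(v, P) = v² + v = v + v²)
S*(-1055 + u(10, -38)) = -1468*(-1055 + 10*(1 + 10)) = -1468*(-1055 + 10*11) = -1468*(-1055 + 110) = -1468*(-945) = 1387260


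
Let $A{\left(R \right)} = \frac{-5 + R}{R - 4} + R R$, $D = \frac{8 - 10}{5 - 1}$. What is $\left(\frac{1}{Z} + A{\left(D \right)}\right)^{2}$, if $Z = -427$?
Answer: $\frac{510534025}{236298384} \approx 2.1605$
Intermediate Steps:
$D = - \frac{1}{2}$ ($D = - \frac{2}{4} = \left(-2\right) \frac{1}{4} = - \frac{1}{2} \approx -0.5$)
$A{\left(R \right)} = R^{2} + \frac{-5 + R}{-4 + R}$ ($A{\left(R \right)} = \frac{-5 + R}{-4 + R} + R^{2} = R^{2} + \frac{-5 + R}{-4 + R}$)
$\left(\frac{1}{Z} + A{\left(D \right)}\right)^{2} = \left(\frac{1}{-427} + \frac{-5 - \frac{1}{2} + \left(- \frac{1}{2}\right)^{3} - 4 \left(- \frac{1}{2}\right)^{2}}{-4 - \frac{1}{2}}\right)^{2} = \left(- \frac{1}{427} + \frac{-5 - \frac{1}{2} - \frac{1}{8} - 1}{- \frac{9}{2}}\right)^{2} = \left(- \frac{1}{427} - \frac{2 \left(-5 - \frac{1}{2} - \frac{1}{8} - 1\right)}{9}\right)^{2} = \left(- \frac{1}{427} - - \frac{53}{36}\right)^{2} = \left(- \frac{1}{427} + \frac{53}{36}\right)^{2} = \left(\frac{22595}{15372}\right)^{2} = \frac{510534025}{236298384}$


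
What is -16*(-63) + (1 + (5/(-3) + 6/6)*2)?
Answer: 3023/3 ≈ 1007.7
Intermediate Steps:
-16*(-63) + (1 + (5/(-3) + 6/6)*2) = 1008 + (1 + (5*(-⅓) + 6*(⅙))*2) = 1008 + (1 + (-5/3 + 1)*2) = 1008 + (1 - ⅔*2) = 1008 + (1 - 4/3) = 1008 - ⅓ = 3023/3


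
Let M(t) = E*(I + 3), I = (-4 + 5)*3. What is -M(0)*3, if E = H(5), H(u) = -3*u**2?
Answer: 1350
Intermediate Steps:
I = 3 (I = 1*3 = 3)
E = -75 (E = -3*5**2 = -3*25 = -75)
M(t) = -450 (M(t) = -75*(3 + 3) = -75*6 = -450)
-M(0)*3 = -1*(-450)*3 = 450*3 = 1350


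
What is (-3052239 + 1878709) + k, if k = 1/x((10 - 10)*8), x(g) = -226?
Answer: -265217781/226 ≈ -1.1735e+6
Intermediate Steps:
k = -1/226 (k = 1/(-226) = -1/226 ≈ -0.0044248)
(-3052239 + 1878709) + k = (-3052239 + 1878709) - 1/226 = -1173530 - 1/226 = -265217781/226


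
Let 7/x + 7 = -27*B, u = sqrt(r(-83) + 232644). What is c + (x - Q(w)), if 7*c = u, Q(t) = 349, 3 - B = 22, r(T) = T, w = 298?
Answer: -176587/506 + sqrt(232561)/7 ≈ -280.09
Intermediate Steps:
B = -19 (B = 3 - 1*22 = 3 - 22 = -19)
u = sqrt(232561) (u = sqrt(-83 + 232644) = sqrt(232561) ≈ 482.25)
c = sqrt(232561)/7 ≈ 68.892
x = 7/506 (x = 7/(-7 - 27*(-19)) = 7/(-7 + 513) = 7/506 ≈ 0.013834)
c + (x - Q(w)) = sqrt(232561)/7 + (7/506 - 1*349) = sqrt(232561)/7 + (7/506 - 349) = sqrt(232561)/7 - 176587/506 = -176587/506 + sqrt(232561)/7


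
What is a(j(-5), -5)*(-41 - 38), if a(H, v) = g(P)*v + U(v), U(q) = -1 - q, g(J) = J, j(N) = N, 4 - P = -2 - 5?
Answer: 4029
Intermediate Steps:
P = 11 (P = 4 - (-2 - 5) = 4 - 1*(-7) = 4 + 7 = 11)
a(H, v) = -1 + 10*v (a(H, v) = 11*v + (-1 - v) = -1 + 10*v)
a(j(-5), -5)*(-41 - 38) = (-1 + 10*(-5))*(-41 - 38) = (-1 - 50)*(-79) = -51*(-79) = 4029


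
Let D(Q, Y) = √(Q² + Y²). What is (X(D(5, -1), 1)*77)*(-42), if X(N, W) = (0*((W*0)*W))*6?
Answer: 0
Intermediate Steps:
X(N, W) = 0 (X(N, W) = (0*(0*W))*6 = (0*0)*6 = 0*6 = 0)
(X(D(5, -1), 1)*77)*(-42) = (0*77)*(-42) = 0*(-42) = 0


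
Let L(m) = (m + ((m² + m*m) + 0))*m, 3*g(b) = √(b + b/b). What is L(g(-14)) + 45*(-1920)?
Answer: -777613/9 - 26*I*√13/27 ≈ -86402.0 - 3.472*I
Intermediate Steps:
g(b) = √(1 + b)/3 (g(b) = √(b + b/b)/3 = √(b + 1)/3 = √(1 + b)/3)
L(m) = m*(m + 2*m²) (L(m) = (m + ((m² + m²) + 0))*m = (m + (2*m² + 0))*m = (m + 2*m²)*m = m*(m + 2*m²))
L(g(-14)) + 45*(-1920) = (√(1 - 14)/3)²*(1 + 2*(√(1 - 14)/3)) + 45*(-1920) = (√(-13)/3)²*(1 + 2*(√(-13)/3)) - 86400 = ((I*√13)/3)²*(1 + 2*((I*√13)/3)) - 86400 = (I*√13/3)²*(1 + 2*(I*√13/3)) - 86400 = -13*(1 + 2*I*√13/3)/9 - 86400 = (-13/9 - 26*I*√13/27) - 86400 = -777613/9 - 26*I*√13/27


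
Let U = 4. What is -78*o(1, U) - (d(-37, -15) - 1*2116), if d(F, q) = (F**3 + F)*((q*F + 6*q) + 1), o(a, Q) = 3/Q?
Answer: 47247195/2 ≈ 2.3624e+7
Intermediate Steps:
d(F, q) = (F + F**3)*(1 + 6*q + F*q) (d(F, q) = (F + F**3)*((F*q + 6*q) + 1) = (F + F**3)*((6*q + F*q) + 1) = (F + F**3)*(1 + 6*q + F*q))
-78*o(1, U) - (d(-37, -15) - 1*2116) = -234/4 - (-37*(1 + (-37)**2 + 6*(-15) - 37*(-15) - 15*(-37)**3 + 6*(-15)*(-37)**2) - 1*2116) = -234/4 - (-37*(1 + 1369 - 90 + 555 - 15*(-50653) + 6*(-15)*1369) - 2116) = -78*3/4 - (-37*(1 + 1369 - 90 + 555 + 759795 - 123210) - 2116) = -117/2 - (-37*638420 - 2116) = -117/2 - (-23621540 - 2116) = -117/2 - 1*(-23623656) = -117/2 + 23623656 = 47247195/2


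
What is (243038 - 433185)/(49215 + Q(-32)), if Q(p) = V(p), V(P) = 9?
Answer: -190147/49224 ≈ -3.8629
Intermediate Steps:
Q(p) = 9
(243038 - 433185)/(49215 + Q(-32)) = (243038 - 433185)/(49215 + 9) = -190147/49224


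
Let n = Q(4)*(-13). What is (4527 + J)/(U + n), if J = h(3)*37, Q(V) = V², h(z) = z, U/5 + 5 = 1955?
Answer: 2319/4771 ≈ 0.48606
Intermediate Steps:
U = 9750 (U = -25 + 5*1955 = -25 + 9775 = 9750)
J = 111 (J = 3*37 = 111)
n = -208 (n = 4²*(-13) = 16*(-13) = -208)
(4527 + J)/(U + n) = (4527 + 111)/(9750 - 208) = 4638/9542 = 4638*(1/9542) = 2319/4771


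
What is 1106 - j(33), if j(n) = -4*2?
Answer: 1114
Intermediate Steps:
j(n) = -8
1106 - j(33) = 1106 - 1*(-8) = 1106 + 8 = 1114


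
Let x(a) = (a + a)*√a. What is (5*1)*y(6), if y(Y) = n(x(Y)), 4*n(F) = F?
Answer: 15*√6 ≈ 36.742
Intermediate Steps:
x(a) = 2*a^(3/2) (x(a) = (2*a)*√a = 2*a^(3/2))
n(F) = F/4
y(Y) = Y^(3/2)/2 (y(Y) = (2*Y^(3/2))/4 = Y^(3/2)/2)
(5*1)*y(6) = (5*1)*(6^(3/2)/2) = 5*((6*√6)/2) = 5*(3*√6) = 15*√6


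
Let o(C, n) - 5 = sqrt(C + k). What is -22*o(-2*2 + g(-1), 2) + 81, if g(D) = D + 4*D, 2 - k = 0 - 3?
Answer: -29 - 44*I ≈ -29.0 - 44.0*I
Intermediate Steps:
k = 5 (k = 2 - (0 - 3) = 2 - 1*(-3) = 2 + 3 = 5)
g(D) = 5*D
o(C, n) = 5 + sqrt(5 + C) (o(C, n) = 5 + sqrt(C + 5) = 5 + sqrt(5 + C))
-22*o(-2*2 + g(-1), 2) + 81 = -22*(5 + sqrt(5 + (-2*2 + 5*(-1)))) + 81 = -22*(5 + sqrt(5 + (-4 - 5))) + 81 = -22*(5 + sqrt(5 - 9)) + 81 = -22*(5 + sqrt(-4)) + 81 = -22*(5 + 2*I) + 81 = (-110 - 44*I) + 81 = -29 - 44*I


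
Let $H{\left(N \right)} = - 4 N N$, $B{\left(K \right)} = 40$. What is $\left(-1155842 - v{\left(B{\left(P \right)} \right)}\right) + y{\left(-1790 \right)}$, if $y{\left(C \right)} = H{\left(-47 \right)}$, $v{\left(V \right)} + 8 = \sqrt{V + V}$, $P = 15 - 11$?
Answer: $-1164670 - 4 \sqrt{5} \approx -1.1647 \cdot 10^{6}$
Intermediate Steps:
$P = 4$
$H{\left(N \right)} = - 4 N^{2}$
$v{\left(V \right)} = -8 + \sqrt{2} \sqrt{V}$ ($v{\left(V \right)} = -8 + \sqrt{V + V} = -8 + \sqrt{2 V} = -8 + \sqrt{2} \sqrt{V}$)
$y{\left(C \right)} = -8836$ ($y{\left(C \right)} = - 4 \left(-47\right)^{2} = \left(-4\right) 2209 = -8836$)
$\left(-1155842 - v{\left(B{\left(P \right)} \right)}\right) + y{\left(-1790 \right)} = \left(-1155842 - \left(-8 + \sqrt{2} \sqrt{40}\right)\right) - 8836 = \left(-1155842 - \left(-8 + \sqrt{2} \cdot 2 \sqrt{10}\right)\right) - 8836 = \left(-1155842 - \left(-8 + 4 \sqrt{5}\right)\right) - 8836 = \left(-1155842 + \left(8 - 4 \sqrt{5}\right)\right) - 8836 = \left(-1155834 - 4 \sqrt{5}\right) - 8836 = -1164670 - 4 \sqrt{5}$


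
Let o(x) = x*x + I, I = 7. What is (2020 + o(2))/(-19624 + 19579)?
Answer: -677/15 ≈ -45.133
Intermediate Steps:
o(x) = 7 + x² (o(x) = x*x + 7 = x² + 7 = 7 + x²)
(2020 + o(2))/(-19624 + 19579) = (2020 + (7 + 2²))/(-19624 + 19579) = (2020 + (7 + 4))/(-45) = (2020 + 11)*(-1/45) = 2031*(-1/45) = -677/15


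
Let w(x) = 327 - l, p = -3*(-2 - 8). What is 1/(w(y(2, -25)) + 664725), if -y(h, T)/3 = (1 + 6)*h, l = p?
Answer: 1/665022 ≈ 1.5037e-6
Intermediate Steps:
p = 30 (p = -3*(-10) = 30)
l = 30
y(h, T) = -21*h (y(h, T) = -3*(1 + 6)*h = -21*h)
w(x) = 297 (w(x) = 327 - 1*30 = 327 - 30 = 297)
1/(w(y(2, -25)) + 664725) = 1/(297 + 664725) = 1/665022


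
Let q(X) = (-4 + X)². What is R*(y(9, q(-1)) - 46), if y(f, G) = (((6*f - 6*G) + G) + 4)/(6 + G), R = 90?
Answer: -134370/31 ≈ -4334.5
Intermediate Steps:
y(f, G) = (4 - 5*G + 6*f)/(6 + G) (y(f, G) = (((-6*G + 6*f) + G) + 4)/(6 + G) = ((-5*G + 6*f) + 4)/(6 + G) = (4 - 5*G + 6*f)/(6 + G))
R*(y(9, q(-1)) - 46) = 90*((4 - 5*(-4 - 1)² + 6*9)/(6 + (-4 - 1)²) - 46) = 90*((4 - 5*(-5)² + 54)/(6 + (-5)²) - 46) = 90*((4 - 5*25 + 54)/(6 + 25) - 46) = 90*((4 - 125 + 54)/31 - 46) = 90*((1/31)*(-67) - 46) = 90*(-67/31 - 46) = 90*(-1493/31) = -134370/31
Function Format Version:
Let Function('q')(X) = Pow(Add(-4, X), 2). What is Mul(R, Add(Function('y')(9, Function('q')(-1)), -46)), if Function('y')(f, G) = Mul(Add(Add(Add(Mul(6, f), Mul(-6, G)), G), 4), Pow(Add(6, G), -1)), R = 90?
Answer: Rational(-134370, 31) ≈ -4334.5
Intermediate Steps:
Function('y')(f, G) = Mul(Pow(Add(6, G), -1), Add(4, Mul(-5, G), Mul(6, f))) (Function('y')(f, G) = Mul(Add(Add(Add(Mul(-6, G), Mul(6, f)), G), 4), Pow(Add(6, G), -1)) = Mul(Add(Add(Mul(-5, G), Mul(6, f)), 4), Pow(Add(6, G), -1)) = Mul(Add(4, Mul(-5, G), Mul(6, f)), Pow(Add(6, G), -1)) = Mul(Pow(Add(6, G), -1), Add(4, Mul(-5, G), Mul(6, f))))
Mul(R, Add(Function('y')(9, Function('q')(-1)), -46)) = Mul(90, Add(Mul(Pow(Add(6, Pow(Add(-4, -1), 2)), -1), Add(4, Mul(-5, Pow(Add(-4, -1), 2)), Mul(6, 9))), -46)) = Mul(90, Add(Mul(Pow(Add(6, Pow(-5, 2)), -1), Add(4, Mul(-5, Pow(-5, 2)), 54)), -46)) = Mul(90, Add(Mul(Pow(Add(6, 25), -1), Add(4, Mul(-5, 25), 54)), -46)) = Mul(90, Add(Mul(Pow(31, -1), Add(4, -125, 54)), -46)) = Mul(90, Add(Mul(Rational(1, 31), -67), -46)) = Mul(90, Add(Rational(-67, 31), -46)) = Mul(90, Rational(-1493, 31)) = Rational(-134370, 31)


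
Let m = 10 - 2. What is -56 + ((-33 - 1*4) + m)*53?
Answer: -1593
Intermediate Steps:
m = 8
-56 + ((-33 - 1*4) + m)*53 = -56 + ((-33 - 1*4) + 8)*53 = -56 + ((-33 - 4) + 8)*53 = -56 + (-37 + 8)*53 = -56 - 29*53 = -56 - 1537 = -1593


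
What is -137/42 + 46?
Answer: 1795/42 ≈ 42.738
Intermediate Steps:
-137/42 + 46 = 1795/42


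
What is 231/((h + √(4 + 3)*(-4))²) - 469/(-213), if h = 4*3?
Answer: 51079/852 + 693*√7/32 ≈ 117.25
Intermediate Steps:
h = 12
231/((h + √(4 + 3)*(-4))²) - 469/(-213) = 231/((12 + √(4 + 3)*(-4))²) - 469/(-213) = 231/((12 + √7*(-4))²) - 469*(-1/213) = 231/((12 - 4*√7)²) + 469/213 = 231/(12 - 4*√7)² + 469/213 = 469/213 + 231/(12 - 4*√7)²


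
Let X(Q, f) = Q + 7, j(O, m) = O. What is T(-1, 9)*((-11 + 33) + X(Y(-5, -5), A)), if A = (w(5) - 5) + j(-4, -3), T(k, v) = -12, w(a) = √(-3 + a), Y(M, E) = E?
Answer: -288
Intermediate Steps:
A = -9 + √2 (A = (√(-3 + 5) - 5) - 4 = (√2 - 5) - 4 = (-5 + √2) - 4 = -9 + √2 ≈ -7.5858)
X(Q, f) = 7 + Q
T(-1, 9)*((-11 + 33) + X(Y(-5, -5), A)) = -12*((-11 + 33) + (7 - 5)) = -12*(22 + 2) = -12*24 = -288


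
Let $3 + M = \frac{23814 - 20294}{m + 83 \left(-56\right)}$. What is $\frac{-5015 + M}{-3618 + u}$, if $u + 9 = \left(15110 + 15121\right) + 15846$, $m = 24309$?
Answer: $- \frac{16442563}{139101575} \approx -0.11821$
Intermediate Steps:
$u = 46068$ ($u = -9 + \left(\left(15110 + 15121\right) + 15846\right) = -9 + \left(30231 + 15846\right) = -9 + 46077 = 46068$)
$M = - \frac{55463}{19661}$ ($M = -3 + \frac{23814 - 20294}{24309 + 83 \left(-56\right)} = -3 + \frac{3520}{24309 - 4648} = -3 + \frac{3520}{19661} = - \frac{55463}{19661} \approx -2.821$)
$\frac{-5015 + M}{-3618 + u} = \frac{-5015 - \frac{55463}{19661}}{-3618 + 46068} = - \frac{98655378}{19661 \cdot 42450} = \left(- \frac{98655378}{19661}\right) \frac{1}{42450} = - \frac{16442563}{139101575}$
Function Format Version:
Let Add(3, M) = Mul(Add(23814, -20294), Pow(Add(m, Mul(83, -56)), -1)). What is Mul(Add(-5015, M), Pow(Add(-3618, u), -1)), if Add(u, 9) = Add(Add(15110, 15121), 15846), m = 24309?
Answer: Rational(-16442563, 139101575) ≈ -0.11821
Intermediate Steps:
u = 46068 (u = Add(-9, Add(Add(15110, 15121), 15846)) = Add(-9, Add(30231, 15846)) = Add(-9, 46077) = 46068)
M = Rational(-55463, 19661) (M = Add(-3, Mul(Add(23814, -20294), Pow(Add(24309, Mul(83, -56)), -1))) = Add(-3, Mul(3520, Pow(Add(24309, -4648), -1))) = Add(-3, Mul(3520, Pow(19661, -1))) = Add(-3, Mul(3520, Rational(1, 19661))) = Add(-3, Rational(3520, 19661)) = Rational(-55463, 19661) ≈ -2.8210)
Mul(Add(-5015, M), Pow(Add(-3618, u), -1)) = Mul(Add(-5015, Rational(-55463, 19661)), Pow(Add(-3618, 46068), -1)) = Mul(Rational(-98655378, 19661), Pow(42450, -1)) = Mul(Rational(-98655378, 19661), Rational(1, 42450)) = Rational(-16442563, 139101575)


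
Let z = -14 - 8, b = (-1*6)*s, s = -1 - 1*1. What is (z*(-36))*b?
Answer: 9504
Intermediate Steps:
s = -2 (s = -1 - 1 = -2)
b = 12 (b = -1*6*(-2) = -6*(-2) = 12)
z = -22
(z*(-36))*b = -22*(-36)*12 = 792*12 = 9504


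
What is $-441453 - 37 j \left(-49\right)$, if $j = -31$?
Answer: $-497656$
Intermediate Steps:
$-441453 - 37 j \left(-49\right) = -441453 - 37 \left(-31\right) \left(-49\right) = -441453 - \left(-1147\right) \left(-49\right) = -441453 - 56203 = -497656$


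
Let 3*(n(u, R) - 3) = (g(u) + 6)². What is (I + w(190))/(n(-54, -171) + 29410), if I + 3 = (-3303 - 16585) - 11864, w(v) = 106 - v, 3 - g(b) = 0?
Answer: -31839/29440 ≈ -1.0815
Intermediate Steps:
g(b) = 3 (g(b) = 3 - 1*0 = 3 + 0 = 3)
n(u, R) = 30 (n(u, R) = 3 + (3 + 6)²/3 = 3 + (⅓)*9² = 3 + (⅓)*81 = 3 + 27 = 30)
I = -31755 (I = -3 + ((-3303 - 16585) - 11864) = -3 + (-19888 - 11864) = -3 - 31752 = -31755)
(I + w(190))/(n(-54, -171) + 29410) = (-31755 + (106 - 1*190))/(30 + 29410) = (-31755 + (106 - 190))/29440 = (-31755 - 84)*(1/29440) = -31839*1/29440 = -31839/29440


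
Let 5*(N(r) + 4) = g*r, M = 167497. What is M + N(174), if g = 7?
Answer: 838683/5 ≈ 1.6774e+5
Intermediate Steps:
N(r) = -4 + 7*r/5 (N(r) = -4 + (7*r)/5 = -4 + 7*r/5)
M + N(174) = 167497 + (-4 + (7/5)*174) = 167497 + (-4 + 1218/5) = 167497 + 1198/5 = 838683/5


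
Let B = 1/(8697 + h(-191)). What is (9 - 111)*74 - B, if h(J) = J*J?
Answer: -341003545/45178 ≈ -7548.0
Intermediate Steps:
h(J) = J**2
B = 1/45178 (B = 1/(8697 + (-191)**2) = 1/(8697 + 36481) = 1/45178 ≈ 2.2135e-5)
(9 - 111)*74 - B = (9 - 111)*74 - 1*1/45178 = -102*74 - 1/45178 = -7548 - 1/45178 = -341003545/45178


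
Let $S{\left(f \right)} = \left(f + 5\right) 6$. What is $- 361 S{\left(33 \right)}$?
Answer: $-82308$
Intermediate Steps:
$S{\left(f \right)} = 30 + 6 f$ ($S{\left(f \right)} = \left(5 + f\right) 6 = 30 + 6 f$)
$- 361 S{\left(33 \right)} = - 361 \left(30 + 6 \cdot 33\right) = - 361 \left(30 + 198\right) = \left(-361\right) 228 = -82308$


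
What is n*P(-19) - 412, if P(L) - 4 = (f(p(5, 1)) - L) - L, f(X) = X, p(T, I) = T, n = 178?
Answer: 7954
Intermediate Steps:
P(L) = 9 - 2*L (P(L) = 4 + ((5 - L) - L) = 4 + (5 - 2*L) = 9 - 2*L)
n*P(-19) - 412 = 178*(9 - 2*(-19)) - 412 = 178*(9 + 38) - 412 = 178*47 - 412 = 8366 - 412 = 7954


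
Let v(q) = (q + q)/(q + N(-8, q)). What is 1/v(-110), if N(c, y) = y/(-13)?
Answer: 6/13 ≈ 0.46154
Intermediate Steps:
N(c, y) = -y/13 (N(c, y) = y*(-1/13) = -y/13)
v(q) = 13/6 (v(q) = (q + q)/(q - q/13) = (2*q)/((12*q/13)) = (2*q)*(13/(12*q)) = 13/6)
1/v(-110) = 1/(13/6) = 6/13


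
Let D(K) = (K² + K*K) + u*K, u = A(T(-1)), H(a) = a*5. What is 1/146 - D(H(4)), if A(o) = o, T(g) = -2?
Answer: -110959/146 ≈ -759.99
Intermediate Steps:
H(a) = 5*a
u = -2
D(K) = -2*K + 2*K² (D(K) = (K² + K*K) - 2*K = (K² + K²) - 2*K = 2*K² - 2*K = -2*K + 2*K²)
1/146 - D(H(4)) = 1/146 - 2*5*4*(-1 + 5*4) = 1/146 - 2*20*(-1 + 20) = 1/146 - 2*20*19 = 1/146 - 1*760 = 1/146 - 760 = -110959/146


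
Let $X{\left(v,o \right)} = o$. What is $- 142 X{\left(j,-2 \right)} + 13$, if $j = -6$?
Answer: $297$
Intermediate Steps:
$- 142 X{\left(j,-2 \right)} + 13 = \left(-142\right) \left(-2\right) + 13 = 284 + 13 = 297$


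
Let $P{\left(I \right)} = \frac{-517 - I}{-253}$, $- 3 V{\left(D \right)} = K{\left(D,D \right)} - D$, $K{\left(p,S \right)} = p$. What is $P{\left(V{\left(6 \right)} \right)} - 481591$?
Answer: $- \frac{11076546}{23} \approx -4.8159 \cdot 10^{5}$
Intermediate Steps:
$V{\left(D \right)} = 0$ ($V{\left(D \right)} = - \frac{D - D}{3} = \left(- \frac{1}{3}\right) 0 = 0$)
$P{\left(I \right)} = \frac{47}{23} + \frac{I}{253}$ ($P{\left(I \right)} = \left(-517 - I\right) \left(- \frac{1}{253}\right) = \frac{47}{23} + \frac{I}{253}$)
$P{\left(V{\left(6 \right)} \right)} - 481591 = \left(\frac{47}{23} + \frac{1}{253} \cdot 0\right) - 481591 = \left(\frac{47}{23} + 0\right) - 481591 = \frac{47}{23} - 481591 = - \frac{11076546}{23}$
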